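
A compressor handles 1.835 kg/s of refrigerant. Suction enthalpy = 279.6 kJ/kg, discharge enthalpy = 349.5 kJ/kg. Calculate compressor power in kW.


dh = 349.5 - 279.6 = 69.9 kJ/kg
W = m_dot * dh = 1.835 * 69.9 = 128.27 kW

128.27


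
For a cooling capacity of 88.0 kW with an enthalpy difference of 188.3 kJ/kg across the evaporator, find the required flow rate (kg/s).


m_dot = Q / dh
m_dot = 88.0 / 188.3
m_dot = 0.4673 kg/s

0.4673


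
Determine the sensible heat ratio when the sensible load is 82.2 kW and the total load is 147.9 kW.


SHR = Q_sensible / Q_total
SHR = 82.2 / 147.9
SHR = 0.556

0.556


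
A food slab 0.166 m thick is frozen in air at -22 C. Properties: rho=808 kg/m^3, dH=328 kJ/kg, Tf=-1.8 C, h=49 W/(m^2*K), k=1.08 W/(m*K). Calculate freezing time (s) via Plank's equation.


dT = -1.8 - (-22) = 20.2 K
term1 = a/(2h) = 0.166/(2*49) = 0.001693877551
term2 = a^2/(8k) = 0.166^2/(8*1.08) = 0.003189351852
t = rho*dH*1000/dT * (term1 + term2)
t = 808*328*1000/20.2 * (0.001693877551 + 0.003189351852)
t = 64068 s

64068


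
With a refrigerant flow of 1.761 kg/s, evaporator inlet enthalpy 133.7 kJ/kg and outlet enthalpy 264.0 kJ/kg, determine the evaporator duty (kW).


dh = 264.0 - 133.7 = 130.3 kJ/kg
Q_evap = m_dot * dh = 1.761 * 130.3
Q_evap = 229.46 kW

229.46


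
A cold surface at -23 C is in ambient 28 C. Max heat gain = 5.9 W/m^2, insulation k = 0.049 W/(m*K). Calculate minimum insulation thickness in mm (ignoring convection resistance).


dT = 28 - (-23) = 51 K
thickness = k * dT / q_max * 1000
thickness = 0.049 * 51 / 5.9 * 1000
thickness = 423.6 mm

423.6


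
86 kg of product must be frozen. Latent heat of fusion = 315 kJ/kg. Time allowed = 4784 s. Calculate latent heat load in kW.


Q_lat = m * h_fg / t
Q_lat = 86 * 315 / 4784
Q_lat = 5.66 kW

5.66


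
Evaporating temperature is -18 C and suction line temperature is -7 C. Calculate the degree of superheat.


Superheat = T_suction - T_evap
Superheat = -7 - (-18)
Superheat = 11 K

11


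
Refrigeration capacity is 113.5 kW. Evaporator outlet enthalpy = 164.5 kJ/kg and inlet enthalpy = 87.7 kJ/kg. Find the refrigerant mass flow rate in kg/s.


dh = 164.5 - 87.7 = 76.8 kJ/kg
m_dot = Q / dh = 113.5 / 76.8 = 1.4779 kg/s

1.4779


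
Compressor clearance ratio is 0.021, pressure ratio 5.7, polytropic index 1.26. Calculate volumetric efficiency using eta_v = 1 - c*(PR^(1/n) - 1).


PR^(1/n) = 5.7^(1/1.26) = 3.98016136
eta_v = 1 - 0.021 * (3.98016136 - 1)
eta_v = 0.9374

0.9374


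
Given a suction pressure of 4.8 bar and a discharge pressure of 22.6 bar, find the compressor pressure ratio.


PR = P_high / P_low
PR = 22.6 / 4.8
PR = 4.708

4.708


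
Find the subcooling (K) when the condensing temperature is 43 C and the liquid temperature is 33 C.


Subcooling = T_cond - T_liquid
Subcooling = 43 - 33
Subcooling = 10 K

10


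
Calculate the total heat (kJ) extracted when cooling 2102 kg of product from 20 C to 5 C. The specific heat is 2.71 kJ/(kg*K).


dT = 20 - (5) = 15 K
Q = m * cp * dT = 2102 * 2.71 * 15
Q = 85446 kJ

85446


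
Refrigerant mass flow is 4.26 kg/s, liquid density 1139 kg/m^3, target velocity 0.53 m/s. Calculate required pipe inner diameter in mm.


A = m_dot / (rho * v) = 4.26 / (1139 * 0.53) = 0.007056835688 m^2
d = sqrt(4*A/pi) * 1000
d = 94.8 mm

94.8


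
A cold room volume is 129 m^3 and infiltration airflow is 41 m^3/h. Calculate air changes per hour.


ACH = flow / volume
ACH = 41 / 129
ACH = 0.318

0.318


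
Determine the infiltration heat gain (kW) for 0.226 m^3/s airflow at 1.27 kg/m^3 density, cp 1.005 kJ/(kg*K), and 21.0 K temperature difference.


Q = V_dot * rho * cp * dT
Q = 0.226 * 1.27 * 1.005 * 21.0
Q = 6.058 kW

6.058


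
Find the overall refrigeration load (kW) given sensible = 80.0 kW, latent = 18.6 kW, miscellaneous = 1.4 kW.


Q_total = Q_s + Q_l + Q_misc
Q_total = 80.0 + 18.6 + 1.4
Q_total = 100.0 kW

100.0


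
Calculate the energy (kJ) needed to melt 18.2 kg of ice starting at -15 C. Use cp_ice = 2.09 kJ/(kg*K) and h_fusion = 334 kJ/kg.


Sensible heat = cp * dT = 2.09 * 15 = 31.35 kJ/kg
Total per kg = 31.35 + 334 = 365.35 kJ/kg
Q = m * total = 18.2 * 365.35
Q = 6649.4 kJ

6649.4


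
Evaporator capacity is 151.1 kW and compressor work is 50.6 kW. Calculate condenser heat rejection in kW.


Q_cond = Q_evap + W
Q_cond = 151.1 + 50.6
Q_cond = 201.7 kW

201.7


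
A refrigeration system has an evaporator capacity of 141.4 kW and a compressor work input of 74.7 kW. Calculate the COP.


COP = Q_evap / W
COP = 141.4 / 74.7
COP = 1.893

1.893


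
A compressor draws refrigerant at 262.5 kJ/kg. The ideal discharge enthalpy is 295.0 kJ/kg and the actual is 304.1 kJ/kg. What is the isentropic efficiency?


dh_ideal = 295.0 - 262.5 = 32.5 kJ/kg
dh_actual = 304.1 - 262.5 = 41.6 kJ/kg
eta_s = dh_ideal / dh_actual = 32.5 / 41.6
eta_s = 0.7813

0.7813


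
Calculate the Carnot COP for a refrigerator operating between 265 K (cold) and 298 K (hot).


dT = 298 - 265 = 33 K
COP_carnot = T_cold / dT = 265 / 33
COP_carnot = 8.03

8.03


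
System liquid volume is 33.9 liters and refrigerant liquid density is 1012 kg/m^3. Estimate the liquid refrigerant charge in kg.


Charge = V * rho / 1000
Charge = 33.9 * 1012 / 1000
Charge = 34.31 kg

34.31


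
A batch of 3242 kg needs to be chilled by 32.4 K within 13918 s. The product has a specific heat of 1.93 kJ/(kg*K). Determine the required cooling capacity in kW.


Q = m * cp * dT / t
Q = 3242 * 1.93 * 32.4 / 13918
Q = 14.566 kW

14.566


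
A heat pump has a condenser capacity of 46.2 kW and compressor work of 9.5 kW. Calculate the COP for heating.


COP_hp = Q_cond / W
COP_hp = 46.2 / 9.5
COP_hp = 4.863

4.863


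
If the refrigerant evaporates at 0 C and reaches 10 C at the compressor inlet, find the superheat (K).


Superheat = T_suction - T_evap
Superheat = 10 - (0)
Superheat = 10 K

10


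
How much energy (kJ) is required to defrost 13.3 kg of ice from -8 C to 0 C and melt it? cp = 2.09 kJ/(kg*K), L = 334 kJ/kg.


Sensible heat = cp * dT = 2.09 * 8 = 16.72 kJ/kg
Total per kg = 16.72 + 334 = 350.72 kJ/kg
Q = m * total = 13.3 * 350.72
Q = 4664.6 kJ

4664.6


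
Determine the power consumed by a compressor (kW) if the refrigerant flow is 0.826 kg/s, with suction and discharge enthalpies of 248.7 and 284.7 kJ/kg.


dh = 284.7 - 248.7 = 36.0 kJ/kg
W = m_dot * dh = 0.826 * 36.0 = 29.74 kW

29.74


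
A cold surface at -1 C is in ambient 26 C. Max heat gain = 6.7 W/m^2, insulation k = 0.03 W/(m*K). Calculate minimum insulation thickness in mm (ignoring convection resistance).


dT = 26 - (-1) = 27 K
thickness = k * dT / q_max * 1000
thickness = 0.03 * 27 / 6.7 * 1000
thickness = 120.9 mm

120.9


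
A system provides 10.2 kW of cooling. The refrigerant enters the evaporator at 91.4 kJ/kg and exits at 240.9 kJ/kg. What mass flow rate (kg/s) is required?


dh = 240.9 - 91.4 = 149.5 kJ/kg
m_dot = Q / dh = 10.2 / 149.5 = 0.0682 kg/s

0.0682


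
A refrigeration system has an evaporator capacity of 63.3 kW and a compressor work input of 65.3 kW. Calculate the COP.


COP = Q_evap / W
COP = 63.3 / 65.3
COP = 0.969

0.969


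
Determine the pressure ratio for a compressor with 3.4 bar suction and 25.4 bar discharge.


PR = P_high / P_low
PR = 25.4 / 3.4
PR = 7.471

7.471


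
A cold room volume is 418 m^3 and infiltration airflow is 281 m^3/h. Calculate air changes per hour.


ACH = flow / volume
ACH = 281 / 418
ACH = 0.672

0.672


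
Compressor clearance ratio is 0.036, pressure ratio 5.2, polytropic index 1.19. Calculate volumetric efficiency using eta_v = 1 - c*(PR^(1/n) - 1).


PR^(1/n) = 5.2^(1/1.19) = 3.99653372
eta_v = 1 - 0.036 * (3.99653372 - 1)
eta_v = 0.8921

0.8921


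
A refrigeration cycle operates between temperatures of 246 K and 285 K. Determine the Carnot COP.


dT = 285 - 246 = 39 K
COP_carnot = T_cold / dT = 246 / 39
COP_carnot = 6.308

6.308


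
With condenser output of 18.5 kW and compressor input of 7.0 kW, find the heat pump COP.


COP_hp = Q_cond / W
COP_hp = 18.5 / 7.0
COP_hp = 2.643

2.643


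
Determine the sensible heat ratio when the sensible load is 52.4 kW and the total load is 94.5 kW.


SHR = Q_sensible / Q_total
SHR = 52.4 / 94.5
SHR = 0.554

0.554


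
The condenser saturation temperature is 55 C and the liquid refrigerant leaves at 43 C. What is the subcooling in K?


Subcooling = T_cond - T_liquid
Subcooling = 55 - 43
Subcooling = 12 K

12


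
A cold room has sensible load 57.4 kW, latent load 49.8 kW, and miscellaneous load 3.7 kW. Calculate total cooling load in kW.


Q_total = Q_s + Q_l + Q_misc
Q_total = 57.4 + 49.8 + 3.7
Q_total = 110.9 kW

110.9


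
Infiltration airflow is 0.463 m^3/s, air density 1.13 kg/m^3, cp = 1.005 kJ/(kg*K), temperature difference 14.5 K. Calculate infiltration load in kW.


Q = V_dot * rho * cp * dT
Q = 0.463 * 1.13 * 1.005 * 14.5
Q = 7.624 kW

7.624


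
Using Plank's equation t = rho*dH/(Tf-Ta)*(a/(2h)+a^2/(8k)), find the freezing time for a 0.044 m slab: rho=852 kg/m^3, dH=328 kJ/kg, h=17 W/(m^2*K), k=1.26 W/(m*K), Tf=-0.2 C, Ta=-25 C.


dT = -0.2 - (-25) = 24.8 K
term1 = a/(2h) = 0.044/(2*17) = 0.001294117647
term2 = a^2/(8k) = 0.044^2/(8*1.26) = 0.0001920634921
t = rho*dH*1000/dT * (term1 + term2)
t = 852*328*1000/24.8 * (0.001294117647 + 0.0001920634921)
t = 16747 s

16747


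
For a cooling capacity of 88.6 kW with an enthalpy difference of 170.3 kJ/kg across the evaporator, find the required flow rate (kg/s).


m_dot = Q / dh
m_dot = 88.6 / 170.3
m_dot = 0.5203 kg/s

0.5203


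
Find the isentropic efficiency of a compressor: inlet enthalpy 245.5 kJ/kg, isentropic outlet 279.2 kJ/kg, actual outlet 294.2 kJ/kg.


dh_ideal = 279.2 - 245.5 = 33.7 kJ/kg
dh_actual = 294.2 - 245.5 = 48.7 kJ/kg
eta_s = dh_ideal / dh_actual = 33.7 / 48.7
eta_s = 0.692

0.692


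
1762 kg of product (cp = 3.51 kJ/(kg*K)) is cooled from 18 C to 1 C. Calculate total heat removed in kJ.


dT = 18 - (1) = 17 K
Q = m * cp * dT = 1762 * 3.51 * 17
Q = 105139 kJ

105139


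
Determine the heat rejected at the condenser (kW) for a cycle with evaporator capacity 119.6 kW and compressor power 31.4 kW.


Q_cond = Q_evap + W
Q_cond = 119.6 + 31.4
Q_cond = 151.0 kW

151.0


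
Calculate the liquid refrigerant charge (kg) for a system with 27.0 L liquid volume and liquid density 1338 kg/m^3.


Charge = V * rho / 1000
Charge = 27.0 * 1338 / 1000
Charge = 36.13 kg

36.13


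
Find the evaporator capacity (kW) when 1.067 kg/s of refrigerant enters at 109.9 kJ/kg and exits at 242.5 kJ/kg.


dh = 242.5 - 109.9 = 132.6 kJ/kg
Q_evap = m_dot * dh = 1.067 * 132.6
Q_evap = 141.48 kW

141.48


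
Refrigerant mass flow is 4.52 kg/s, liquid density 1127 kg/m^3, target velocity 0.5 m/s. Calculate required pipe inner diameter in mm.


A = m_dot / (rho * v) = 4.52 / (1127 * 0.5) = 0.008021295475 m^2
d = sqrt(4*A/pi) * 1000
d = 101.1 mm

101.1


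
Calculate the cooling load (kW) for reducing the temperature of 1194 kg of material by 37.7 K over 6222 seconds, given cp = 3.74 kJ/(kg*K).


Q = m * cp * dT / t
Q = 1194 * 3.74 * 37.7 / 6222
Q = 27.057 kW

27.057


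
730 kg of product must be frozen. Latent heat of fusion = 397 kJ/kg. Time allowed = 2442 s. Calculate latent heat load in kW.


Q_lat = m * h_fg / t
Q_lat = 730 * 397 / 2442
Q_lat = 118.68 kW

118.68


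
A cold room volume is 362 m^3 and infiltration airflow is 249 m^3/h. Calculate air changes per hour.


ACH = flow / volume
ACH = 249 / 362
ACH = 0.688

0.688


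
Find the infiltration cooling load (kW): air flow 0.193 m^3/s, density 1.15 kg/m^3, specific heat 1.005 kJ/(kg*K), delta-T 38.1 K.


Q = V_dot * rho * cp * dT
Q = 0.193 * 1.15 * 1.005 * 38.1
Q = 8.499 kW

8.499


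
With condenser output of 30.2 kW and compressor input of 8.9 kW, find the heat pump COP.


COP_hp = Q_cond / W
COP_hp = 30.2 / 8.9
COP_hp = 3.393

3.393


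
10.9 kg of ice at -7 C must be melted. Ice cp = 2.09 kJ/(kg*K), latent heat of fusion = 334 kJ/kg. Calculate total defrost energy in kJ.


Sensible heat = cp * dT = 2.09 * 7 = 14.63 kJ/kg
Total per kg = 14.63 + 334 = 348.63 kJ/kg
Q = m * total = 10.9 * 348.63
Q = 3800.1 kJ

3800.1


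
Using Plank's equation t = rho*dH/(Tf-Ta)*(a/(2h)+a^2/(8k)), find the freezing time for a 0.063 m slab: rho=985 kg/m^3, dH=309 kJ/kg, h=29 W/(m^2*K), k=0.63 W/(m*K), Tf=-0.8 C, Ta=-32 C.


dT = -0.8 - (-32) = 31.2 K
term1 = a/(2h) = 0.063/(2*29) = 0.001086206897
term2 = a^2/(8k) = 0.063^2/(8*0.63) = 0.0007875
t = rho*dH*1000/dT * (term1 + term2)
t = 985*309*1000/31.2 * (0.001086206897 + 0.0007875)
t = 18279 s

18279


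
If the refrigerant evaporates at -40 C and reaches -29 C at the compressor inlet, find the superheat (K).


Superheat = T_suction - T_evap
Superheat = -29 - (-40)
Superheat = 11 K

11


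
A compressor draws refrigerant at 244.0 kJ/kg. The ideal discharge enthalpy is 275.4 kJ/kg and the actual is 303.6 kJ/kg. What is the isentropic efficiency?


dh_ideal = 275.4 - 244.0 = 31.4 kJ/kg
dh_actual = 303.6 - 244.0 = 59.6 kJ/kg
eta_s = dh_ideal / dh_actual = 31.4 / 59.6
eta_s = 0.5268

0.5268


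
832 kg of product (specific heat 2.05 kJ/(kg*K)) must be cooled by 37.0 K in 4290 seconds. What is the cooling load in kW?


Q = m * cp * dT / t
Q = 832 * 2.05 * 37.0 / 4290
Q = 14.71 kW

14.71


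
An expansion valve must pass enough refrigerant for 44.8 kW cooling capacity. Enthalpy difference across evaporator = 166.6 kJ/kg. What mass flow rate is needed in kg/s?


m_dot = Q / dh
m_dot = 44.8 / 166.6
m_dot = 0.2689 kg/s

0.2689


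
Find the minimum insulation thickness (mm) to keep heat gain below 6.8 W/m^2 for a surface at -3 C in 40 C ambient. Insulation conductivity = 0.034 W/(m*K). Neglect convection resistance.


dT = 40 - (-3) = 43 K
thickness = k * dT / q_max * 1000
thickness = 0.034 * 43 / 6.8 * 1000
thickness = 215.0 mm

215.0


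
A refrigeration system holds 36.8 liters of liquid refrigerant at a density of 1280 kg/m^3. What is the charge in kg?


Charge = V * rho / 1000
Charge = 36.8 * 1280 / 1000
Charge = 47.1 kg

47.1


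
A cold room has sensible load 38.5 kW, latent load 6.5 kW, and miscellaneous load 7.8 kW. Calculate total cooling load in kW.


Q_total = Q_s + Q_l + Q_misc
Q_total = 38.5 + 6.5 + 7.8
Q_total = 52.8 kW

52.8


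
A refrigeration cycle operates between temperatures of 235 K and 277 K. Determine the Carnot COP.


dT = 277 - 235 = 42 K
COP_carnot = T_cold / dT = 235 / 42
COP_carnot = 5.595

5.595


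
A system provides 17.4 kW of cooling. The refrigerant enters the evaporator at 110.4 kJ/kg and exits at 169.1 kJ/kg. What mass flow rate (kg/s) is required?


dh = 169.1 - 110.4 = 58.7 kJ/kg
m_dot = Q / dh = 17.4 / 58.7 = 0.2964 kg/s

0.2964


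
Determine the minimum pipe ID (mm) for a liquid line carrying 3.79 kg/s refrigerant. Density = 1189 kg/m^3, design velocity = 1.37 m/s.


A = m_dot / (rho * v) = 3.79 / (1189 * 1.37) = 0.002326680705 m^2
d = sqrt(4*A/pi) * 1000
d = 54.4 mm

54.4


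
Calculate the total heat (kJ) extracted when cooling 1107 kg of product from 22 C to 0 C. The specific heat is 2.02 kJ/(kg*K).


dT = 22 - (0) = 22 K
Q = m * cp * dT = 1107 * 2.02 * 22
Q = 49195 kJ

49195


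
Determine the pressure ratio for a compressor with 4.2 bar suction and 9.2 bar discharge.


PR = P_high / P_low
PR = 9.2 / 4.2
PR = 2.19

2.19


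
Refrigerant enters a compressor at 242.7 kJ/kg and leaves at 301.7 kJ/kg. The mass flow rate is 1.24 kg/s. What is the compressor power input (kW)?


dh = 301.7 - 242.7 = 59.0 kJ/kg
W = m_dot * dh = 1.24 * 59.0 = 73.16 kW

73.16


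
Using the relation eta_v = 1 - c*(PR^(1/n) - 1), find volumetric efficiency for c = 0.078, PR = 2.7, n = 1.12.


PR^(1/n) = 2.7^(1/1.12) = 2.42742722
eta_v = 1 - 0.078 * (2.42742722 - 1)
eta_v = 0.8887

0.8887


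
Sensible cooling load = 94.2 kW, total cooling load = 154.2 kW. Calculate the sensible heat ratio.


SHR = Q_sensible / Q_total
SHR = 94.2 / 154.2
SHR = 0.611

0.611


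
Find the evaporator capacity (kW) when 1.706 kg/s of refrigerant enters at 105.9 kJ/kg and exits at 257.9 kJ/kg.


dh = 257.9 - 105.9 = 152.0 kJ/kg
Q_evap = m_dot * dh = 1.706 * 152.0
Q_evap = 259.31 kW

259.31


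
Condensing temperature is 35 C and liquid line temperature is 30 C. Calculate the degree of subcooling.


Subcooling = T_cond - T_liquid
Subcooling = 35 - 30
Subcooling = 5 K

5


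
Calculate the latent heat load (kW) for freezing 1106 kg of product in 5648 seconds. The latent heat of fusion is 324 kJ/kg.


Q_lat = m * h_fg / t
Q_lat = 1106 * 324 / 5648
Q_lat = 63.45 kW

63.45


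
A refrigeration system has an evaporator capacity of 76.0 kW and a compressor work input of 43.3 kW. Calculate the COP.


COP = Q_evap / W
COP = 76.0 / 43.3
COP = 1.755

1.755


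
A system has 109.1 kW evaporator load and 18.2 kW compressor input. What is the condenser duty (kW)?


Q_cond = Q_evap + W
Q_cond = 109.1 + 18.2
Q_cond = 127.3 kW

127.3


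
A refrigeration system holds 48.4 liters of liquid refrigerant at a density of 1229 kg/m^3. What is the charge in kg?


Charge = V * rho / 1000
Charge = 48.4 * 1229 / 1000
Charge = 59.48 kg

59.48


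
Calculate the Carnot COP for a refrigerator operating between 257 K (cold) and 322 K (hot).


dT = 322 - 257 = 65 K
COP_carnot = T_cold / dT = 257 / 65
COP_carnot = 3.954

3.954


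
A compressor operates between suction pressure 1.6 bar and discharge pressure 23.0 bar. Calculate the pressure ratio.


PR = P_high / P_low
PR = 23.0 / 1.6
PR = 14.375

14.375


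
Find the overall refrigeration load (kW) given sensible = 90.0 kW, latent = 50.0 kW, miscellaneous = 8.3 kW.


Q_total = Q_s + Q_l + Q_misc
Q_total = 90.0 + 50.0 + 8.3
Q_total = 148.3 kW

148.3


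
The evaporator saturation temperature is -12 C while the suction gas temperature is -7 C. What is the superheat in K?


Superheat = T_suction - T_evap
Superheat = -7 - (-12)
Superheat = 5 K

5


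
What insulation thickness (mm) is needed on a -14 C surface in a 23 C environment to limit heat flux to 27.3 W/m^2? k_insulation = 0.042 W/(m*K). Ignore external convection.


dT = 23 - (-14) = 37 K
thickness = k * dT / q_max * 1000
thickness = 0.042 * 37 / 27.3 * 1000
thickness = 56.9 mm

56.9


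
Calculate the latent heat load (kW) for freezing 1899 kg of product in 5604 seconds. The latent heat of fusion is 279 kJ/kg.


Q_lat = m * h_fg / t
Q_lat = 1899 * 279 / 5604
Q_lat = 94.54 kW

94.54


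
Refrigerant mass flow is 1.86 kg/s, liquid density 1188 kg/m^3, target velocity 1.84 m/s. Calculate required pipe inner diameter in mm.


A = m_dot / (rho * v) = 1.86 / (1188 * 1.84) = 0.0008509003074 m^2
d = sqrt(4*A/pi) * 1000
d = 32.9 mm

32.9


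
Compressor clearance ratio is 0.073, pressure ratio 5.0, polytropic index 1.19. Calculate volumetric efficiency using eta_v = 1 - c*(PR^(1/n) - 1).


PR^(1/n) = 5.0^(1/1.19) = 3.86696064
eta_v = 1 - 0.073 * (3.86696064 - 1)
eta_v = 0.7907

0.7907


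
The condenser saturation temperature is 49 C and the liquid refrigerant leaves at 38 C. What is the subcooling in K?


Subcooling = T_cond - T_liquid
Subcooling = 49 - 38
Subcooling = 11 K

11


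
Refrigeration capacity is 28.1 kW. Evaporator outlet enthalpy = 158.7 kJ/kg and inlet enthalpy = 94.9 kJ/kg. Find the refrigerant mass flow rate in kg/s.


dh = 158.7 - 94.9 = 63.8 kJ/kg
m_dot = Q / dh = 28.1 / 63.8 = 0.4404 kg/s

0.4404


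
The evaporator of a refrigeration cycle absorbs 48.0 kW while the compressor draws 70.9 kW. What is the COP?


COP = Q_evap / W
COP = 48.0 / 70.9
COP = 0.677

0.677


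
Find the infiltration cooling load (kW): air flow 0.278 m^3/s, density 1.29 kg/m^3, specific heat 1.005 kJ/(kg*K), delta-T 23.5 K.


Q = V_dot * rho * cp * dT
Q = 0.278 * 1.29 * 1.005 * 23.5
Q = 8.47 kW

8.47


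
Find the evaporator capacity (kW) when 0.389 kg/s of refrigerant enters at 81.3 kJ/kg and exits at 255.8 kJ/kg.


dh = 255.8 - 81.3 = 174.5 kJ/kg
Q_evap = m_dot * dh = 0.389 * 174.5
Q_evap = 67.88 kW

67.88


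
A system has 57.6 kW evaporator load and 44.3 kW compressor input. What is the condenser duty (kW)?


Q_cond = Q_evap + W
Q_cond = 57.6 + 44.3
Q_cond = 101.9 kW

101.9


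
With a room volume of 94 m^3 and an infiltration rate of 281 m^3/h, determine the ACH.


ACH = flow / volume
ACH = 281 / 94
ACH = 2.989

2.989


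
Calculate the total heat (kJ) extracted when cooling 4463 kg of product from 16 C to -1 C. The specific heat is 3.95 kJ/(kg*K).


dT = 16 - (-1) = 17 K
Q = m * cp * dT = 4463 * 3.95 * 17
Q = 299690 kJ

299690


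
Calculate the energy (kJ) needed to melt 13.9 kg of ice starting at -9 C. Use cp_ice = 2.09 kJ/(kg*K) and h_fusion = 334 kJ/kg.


Sensible heat = cp * dT = 2.09 * 9 = 18.81 kJ/kg
Total per kg = 18.81 + 334 = 352.81 kJ/kg
Q = m * total = 13.9 * 352.81
Q = 4904.1 kJ

4904.1


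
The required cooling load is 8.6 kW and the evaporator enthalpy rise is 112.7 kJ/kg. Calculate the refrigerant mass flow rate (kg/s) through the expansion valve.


m_dot = Q / dh
m_dot = 8.6 / 112.7
m_dot = 0.0763 kg/s

0.0763


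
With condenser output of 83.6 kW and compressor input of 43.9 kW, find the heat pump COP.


COP_hp = Q_cond / W
COP_hp = 83.6 / 43.9
COP_hp = 1.904

1.904


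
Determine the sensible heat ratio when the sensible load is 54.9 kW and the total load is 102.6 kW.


SHR = Q_sensible / Q_total
SHR = 54.9 / 102.6
SHR = 0.535

0.535


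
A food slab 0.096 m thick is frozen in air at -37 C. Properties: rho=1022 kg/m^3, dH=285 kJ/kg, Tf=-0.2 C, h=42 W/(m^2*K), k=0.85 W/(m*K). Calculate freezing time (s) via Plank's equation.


dT = -0.2 - (-37) = 36.8 K
term1 = a/(2h) = 0.096/(2*42) = 0.001142857143
term2 = a^2/(8k) = 0.096^2/(8*0.85) = 0.001355294118
t = rho*dH*1000/dT * (term1 + term2)
t = 1022*285*1000/36.8 * (0.001142857143 + 0.001355294118)
t = 19773 s

19773


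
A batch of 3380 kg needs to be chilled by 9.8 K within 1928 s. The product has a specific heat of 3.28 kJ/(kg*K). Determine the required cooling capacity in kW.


Q = m * cp * dT / t
Q = 3380 * 3.28 * 9.8 / 1928
Q = 56.352 kW

56.352


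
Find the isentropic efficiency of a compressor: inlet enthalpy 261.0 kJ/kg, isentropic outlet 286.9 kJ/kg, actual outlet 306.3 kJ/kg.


dh_ideal = 286.9 - 261.0 = 25.9 kJ/kg
dh_actual = 306.3 - 261.0 = 45.3 kJ/kg
eta_s = dh_ideal / dh_actual = 25.9 / 45.3
eta_s = 0.5717

0.5717


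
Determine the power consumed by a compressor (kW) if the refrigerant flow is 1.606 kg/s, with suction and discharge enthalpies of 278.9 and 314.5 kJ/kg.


dh = 314.5 - 278.9 = 35.6 kJ/kg
W = m_dot * dh = 1.606 * 35.6 = 57.17 kW

57.17


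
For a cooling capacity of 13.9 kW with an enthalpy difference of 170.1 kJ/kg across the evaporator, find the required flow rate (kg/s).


m_dot = Q / dh
m_dot = 13.9 / 170.1
m_dot = 0.0817 kg/s

0.0817


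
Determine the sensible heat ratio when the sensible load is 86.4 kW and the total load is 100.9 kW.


SHR = Q_sensible / Q_total
SHR = 86.4 / 100.9
SHR = 0.856

0.856


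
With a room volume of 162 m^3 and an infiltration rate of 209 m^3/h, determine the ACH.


ACH = flow / volume
ACH = 209 / 162
ACH = 1.29

1.29


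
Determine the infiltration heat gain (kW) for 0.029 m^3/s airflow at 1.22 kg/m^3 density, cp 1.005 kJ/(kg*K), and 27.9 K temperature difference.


Q = V_dot * rho * cp * dT
Q = 0.029 * 1.22 * 1.005 * 27.9
Q = 0.992 kW

0.992


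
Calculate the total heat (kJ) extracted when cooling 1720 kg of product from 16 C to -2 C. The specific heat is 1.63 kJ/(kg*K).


dT = 16 - (-2) = 18 K
Q = m * cp * dT = 1720 * 1.63 * 18
Q = 50465 kJ

50465


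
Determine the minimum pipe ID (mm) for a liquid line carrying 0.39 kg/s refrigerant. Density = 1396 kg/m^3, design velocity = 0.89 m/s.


A = m_dot / (rho * v) = 0.39 / (1396 * 0.89) = 0.0003138984579 m^2
d = sqrt(4*A/pi) * 1000
d = 20.0 mm

20.0


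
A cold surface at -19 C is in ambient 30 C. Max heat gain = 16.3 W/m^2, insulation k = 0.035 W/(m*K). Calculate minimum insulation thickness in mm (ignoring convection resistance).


dT = 30 - (-19) = 49 K
thickness = k * dT / q_max * 1000
thickness = 0.035 * 49 / 16.3 * 1000
thickness = 105.2 mm

105.2


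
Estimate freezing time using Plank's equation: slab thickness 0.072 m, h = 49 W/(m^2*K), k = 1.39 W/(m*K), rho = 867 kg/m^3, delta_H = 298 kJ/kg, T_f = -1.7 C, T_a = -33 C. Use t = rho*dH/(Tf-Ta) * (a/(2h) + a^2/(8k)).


dT = -1.7 - (-33) = 31.3 K
term1 = a/(2h) = 0.072/(2*49) = 0.0007346938776
term2 = a^2/(8k) = 0.072^2/(8*1.39) = 0.0004661870504
t = rho*dH*1000/dT * (term1 + term2)
t = 867*298*1000/31.3 * (0.0007346938776 + 0.0004661870504)
t = 9913 s

9913


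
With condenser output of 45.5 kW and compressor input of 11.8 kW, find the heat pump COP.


COP_hp = Q_cond / W
COP_hp = 45.5 / 11.8
COP_hp = 3.856

3.856


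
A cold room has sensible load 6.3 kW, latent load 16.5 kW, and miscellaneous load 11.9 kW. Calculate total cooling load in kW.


Q_total = Q_s + Q_l + Q_misc
Q_total = 6.3 + 16.5 + 11.9
Q_total = 34.7 kW

34.7


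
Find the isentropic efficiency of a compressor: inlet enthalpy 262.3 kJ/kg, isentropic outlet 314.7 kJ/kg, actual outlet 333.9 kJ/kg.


dh_ideal = 314.7 - 262.3 = 52.4 kJ/kg
dh_actual = 333.9 - 262.3 = 71.6 kJ/kg
eta_s = dh_ideal / dh_actual = 52.4 / 71.6
eta_s = 0.7318

0.7318


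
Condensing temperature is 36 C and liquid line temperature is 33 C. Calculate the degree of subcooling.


Subcooling = T_cond - T_liquid
Subcooling = 36 - 33
Subcooling = 3 K

3


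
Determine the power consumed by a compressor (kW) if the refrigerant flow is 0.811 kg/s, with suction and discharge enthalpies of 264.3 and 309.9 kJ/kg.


dh = 309.9 - 264.3 = 45.6 kJ/kg
W = m_dot * dh = 0.811 * 45.6 = 36.98 kW

36.98


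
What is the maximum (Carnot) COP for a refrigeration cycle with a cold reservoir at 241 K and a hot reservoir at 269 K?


dT = 269 - 241 = 28 K
COP_carnot = T_cold / dT = 241 / 28
COP_carnot = 8.607

8.607


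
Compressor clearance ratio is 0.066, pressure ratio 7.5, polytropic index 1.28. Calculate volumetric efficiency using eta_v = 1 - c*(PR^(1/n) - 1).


PR^(1/n) = 7.5^(1/1.28) = 4.82660337
eta_v = 1 - 0.066 * (4.82660337 - 1)
eta_v = 0.7474

0.7474


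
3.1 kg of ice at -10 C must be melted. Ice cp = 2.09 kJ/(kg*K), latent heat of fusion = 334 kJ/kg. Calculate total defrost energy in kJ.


Sensible heat = cp * dT = 2.09 * 10 = 20.9 kJ/kg
Total per kg = 20.9 + 334 = 354.9 kJ/kg
Q = m * total = 3.1 * 354.9
Q = 1100.2 kJ

1100.2


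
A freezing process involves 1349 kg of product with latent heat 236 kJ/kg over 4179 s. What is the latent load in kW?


Q_lat = m * h_fg / t
Q_lat = 1349 * 236 / 4179
Q_lat = 76.18 kW

76.18


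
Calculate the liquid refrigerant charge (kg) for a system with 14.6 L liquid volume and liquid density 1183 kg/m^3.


Charge = V * rho / 1000
Charge = 14.6 * 1183 / 1000
Charge = 17.27 kg

17.27


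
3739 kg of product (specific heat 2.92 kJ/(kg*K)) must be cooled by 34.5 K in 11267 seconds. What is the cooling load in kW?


Q = m * cp * dT / t
Q = 3739 * 2.92 * 34.5 / 11267
Q = 33.431 kW

33.431


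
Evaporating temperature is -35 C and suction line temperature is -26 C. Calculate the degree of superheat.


Superheat = T_suction - T_evap
Superheat = -26 - (-35)
Superheat = 9 K

9


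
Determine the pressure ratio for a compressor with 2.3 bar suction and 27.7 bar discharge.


PR = P_high / P_low
PR = 27.7 / 2.3
PR = 12.043

12.043


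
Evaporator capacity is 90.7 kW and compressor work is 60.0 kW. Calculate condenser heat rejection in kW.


Q_cond = Q_evap + W
Q_cond = 90.7 + 60.0
Q_cond = 150.7 kW

150.7


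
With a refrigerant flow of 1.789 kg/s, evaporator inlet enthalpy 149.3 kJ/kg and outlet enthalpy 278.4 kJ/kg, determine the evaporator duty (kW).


dh = 278.4 - 149.3 = 129.1 kJ/kg
Q_evap = m_dot * dh = 1.789 * 129.1
Q_evap = 230.96 kW

230.96


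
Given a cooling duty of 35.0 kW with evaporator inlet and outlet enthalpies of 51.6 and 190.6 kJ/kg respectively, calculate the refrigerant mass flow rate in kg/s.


dh = 190.6 - 51.6 = 139.0 kJ/kg
m_dot = Q / dh = 35.0 / 139.0 = 0.2518 kg/s

0.2518


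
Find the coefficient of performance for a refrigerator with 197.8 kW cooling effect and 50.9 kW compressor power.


COP = Q_evap / W
COP = 197.8 / 50.9
COP = 3.886

3.886


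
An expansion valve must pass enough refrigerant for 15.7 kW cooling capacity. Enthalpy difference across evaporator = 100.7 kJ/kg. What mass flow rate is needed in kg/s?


m_dot = Q / dh
m_dot = 15.7 / 100.7
m_dot = 0.1559 kg/s

0.1559


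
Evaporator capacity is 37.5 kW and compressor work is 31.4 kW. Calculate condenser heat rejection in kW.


Q_cond = Q_evap + W
Q_cond = 37.5 + 31.4
Q_cond = 68.9 kW

68.9


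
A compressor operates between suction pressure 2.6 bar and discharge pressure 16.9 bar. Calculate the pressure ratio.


PR = P_high / P_low
PR = 16.9 / 2.6
PR = 6.5

6.5


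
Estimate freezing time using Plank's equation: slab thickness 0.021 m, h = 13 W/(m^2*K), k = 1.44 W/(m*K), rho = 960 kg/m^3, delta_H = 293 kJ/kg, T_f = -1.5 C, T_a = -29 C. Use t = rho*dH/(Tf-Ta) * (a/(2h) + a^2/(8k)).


dT = -1.5 - (-29) = 27.5 K
term1 = a/(2h) = 0.021/(2*13) = 0.0008076923077
term2 = a^2/(8k) = 0.021^2/(8*1.44) = 0.00003828125
t = rho*dH*1000/dT * (term1 + term2)
t = 960*293*1000/27.5 * (0.0008076923077 + 0.00003828125)
t = 8653 s

8653


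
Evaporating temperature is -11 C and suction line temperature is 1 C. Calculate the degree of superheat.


Superheat = T_suction - T_evap
Superheat = 1 - (-11)
Superheat = 12 K

12


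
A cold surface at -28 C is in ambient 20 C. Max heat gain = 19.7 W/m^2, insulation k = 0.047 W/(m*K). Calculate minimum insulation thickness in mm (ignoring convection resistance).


dT = 20 - (-28) = 48 K
thickness = k * dT / q_max * 1000
thickness = 0.047 * 48 / 19.7 * 1000
thickness = 114.5 mm

114.5


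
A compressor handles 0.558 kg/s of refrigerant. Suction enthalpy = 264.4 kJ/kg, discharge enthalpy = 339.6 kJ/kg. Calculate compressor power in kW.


dh = 339.6 - 264.4 = 75.2 kJ/kg
W = m_dot * dh = 0.558 * 75.2 = 41.96 kW

41.96


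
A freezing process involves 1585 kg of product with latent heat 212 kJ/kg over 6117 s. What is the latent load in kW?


Q_lat = m * h_fg / t
Q_lat = 1585 * 212 / 6117
Q_lat = 54.93 kW

54.93


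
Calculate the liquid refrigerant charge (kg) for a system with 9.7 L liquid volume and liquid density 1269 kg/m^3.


Charge = V * rho / 1000
Charge = 9.7 * 1269 / 1000
Charge = 12.31 kg

12.31


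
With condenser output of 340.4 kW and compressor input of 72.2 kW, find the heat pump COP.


COP_hp = Q_cond / W
COP_hp = 340.4 / 72.2
COP_hp = 4.715

4.715


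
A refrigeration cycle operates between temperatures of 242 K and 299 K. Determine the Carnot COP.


dT = 299 - 242 = 57 K
COP_carnot = T_cold / dT = 242 / 57
COP_carnot = 4.246

4.246


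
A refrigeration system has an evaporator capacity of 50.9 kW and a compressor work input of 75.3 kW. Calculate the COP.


COP = Q_evap / W
COP = 50.9 / 75.3
COP = 0.676

0.676


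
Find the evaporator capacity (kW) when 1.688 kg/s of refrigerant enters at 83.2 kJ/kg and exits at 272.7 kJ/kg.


dh = 272.7 - 83.2 = 189.5 kJ/kg
Q_evap = m_dot * dh = 1.688 * 189.5
Q_evap = 319.88 kW

319.88


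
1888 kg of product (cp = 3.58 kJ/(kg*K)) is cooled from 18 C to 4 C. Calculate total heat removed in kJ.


dT = 18 - (4) = 14 K
Q = m * cp * dT = 1888 * 3.58 * 14
Q = 94627 kJ

94627


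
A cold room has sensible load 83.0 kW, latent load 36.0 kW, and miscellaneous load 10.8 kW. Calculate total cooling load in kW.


Q_total = Q_s + Q_l + Q_misc
Q_total = 83.0 + 36.0 + 10.8
Q_total = 129.8 kW

129.8


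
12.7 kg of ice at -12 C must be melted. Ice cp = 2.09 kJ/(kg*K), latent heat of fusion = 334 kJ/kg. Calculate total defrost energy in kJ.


Sensible heat = cp * dT = 2.09 * 12 = 25.08 kJ/kg
Total per kg = 25.08 + 334 = 359.08 kJ/kg
Q = m * total = 12.7 * 359.08
Q = 4560.3 kJ

4560.3


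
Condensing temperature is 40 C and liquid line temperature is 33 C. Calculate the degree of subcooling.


Subcooling = T_cond - T_liquid
Subcooling = 40 - 33
Subcooling = 7 K

7


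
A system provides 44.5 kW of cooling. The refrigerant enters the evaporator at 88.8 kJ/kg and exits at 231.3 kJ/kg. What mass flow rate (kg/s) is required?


dh = 231.3 - 88.8 = 142.5 kJ/kg
m_dot = Q / dh = 44.5 / 142.5 = 0.3123 kg/s

0.3123


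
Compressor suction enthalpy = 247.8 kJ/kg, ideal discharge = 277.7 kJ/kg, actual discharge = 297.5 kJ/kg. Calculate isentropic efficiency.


dh_ideal = 277.7 - 247.8 = 29.9 kJ/kg
dh_actual = 297.5 - 247.8 = 49.7 kJ/kg
eta_s = dh_ideal / dh_actual = 29.9 / 49.7
eta_s = 0.6016

0.6016


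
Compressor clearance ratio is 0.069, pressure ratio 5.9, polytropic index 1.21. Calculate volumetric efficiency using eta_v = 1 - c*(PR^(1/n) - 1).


PR^(1/n) = 5.9^(1/1.21) = 4.3357854
eta_v = 1 - 0.069 * (4.3357854 - 1)
eta_v = 0.7698

0.7698


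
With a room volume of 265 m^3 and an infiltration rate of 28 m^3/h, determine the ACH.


ACH = flow / volume
ACH = 28 / 265
ACH = 0.106

0.106


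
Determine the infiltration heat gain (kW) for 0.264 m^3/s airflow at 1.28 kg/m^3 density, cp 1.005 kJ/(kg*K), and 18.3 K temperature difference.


Q = V_dot * rho * cp * dT
Q = 0.264 * 1.28 * 1.005 * 18.3
Q = 6.215 kW

6.215


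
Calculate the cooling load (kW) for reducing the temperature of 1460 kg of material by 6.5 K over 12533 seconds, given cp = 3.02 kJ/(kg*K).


Q = m * cp * dT / t
Q = 1460 * 3.02 * 6.5 / 12533
Q = 2.287 kW

2.287


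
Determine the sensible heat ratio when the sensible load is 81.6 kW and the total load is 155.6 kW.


SHR = Q_sensible / Q_total
SHR = 81.6 / 155.6
SHR = 0.524

0.524


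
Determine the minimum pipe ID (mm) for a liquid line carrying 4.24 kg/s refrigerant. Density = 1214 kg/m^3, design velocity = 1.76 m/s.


A = m_dot / (rho * v) = 4.24 / (1214 * 1.76) = 0.001984424143 m^2
d = sqrt(4*A/pi) * 1000
d = 50.3 mm

50.3


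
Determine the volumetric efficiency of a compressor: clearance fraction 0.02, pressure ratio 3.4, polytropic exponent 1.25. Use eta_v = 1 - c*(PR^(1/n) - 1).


PR^(1/n) = 3.4^(1/1.25) = 2.66184727
eta_v = 1 - 0.02 * (2.66184727 - 1)
eta_v = 0.9668

0.9668


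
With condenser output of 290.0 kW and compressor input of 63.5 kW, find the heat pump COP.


COP_hp = Q_cond / W
COP_hp = 290.0 / 63.5
COP_hp = 4.567

4.567


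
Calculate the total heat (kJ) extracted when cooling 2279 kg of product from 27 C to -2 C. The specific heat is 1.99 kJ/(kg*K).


dT = 27 - (-2) = 29 K
Q = m * cp * dT = 2279 * 1.99 * 29
Q = 131521 kJ

131521


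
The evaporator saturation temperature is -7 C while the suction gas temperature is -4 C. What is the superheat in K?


Superheat = T_suction - T_evap
Superheat = -4 - (-7)
Superheat = 3 K

3


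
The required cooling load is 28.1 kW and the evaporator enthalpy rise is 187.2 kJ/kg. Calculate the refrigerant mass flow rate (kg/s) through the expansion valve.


m_dot = Q / dh
m_dot = 28.1 / 187.2
m_dot = 0.1501 kg/s

0.1501


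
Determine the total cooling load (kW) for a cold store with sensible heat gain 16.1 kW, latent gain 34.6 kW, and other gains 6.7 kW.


Q_total = Q_s + Q_l + Q_misc
Q_total = 16.1 + 34.6 + 6.7
Q_total = 57.4 kW

57.4


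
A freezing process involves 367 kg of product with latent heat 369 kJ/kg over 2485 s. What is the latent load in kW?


Q_lat = m * h_fg / t
Q_lat = 367 * 369 / 2485
Q_lat = 54.5 kW

54.5


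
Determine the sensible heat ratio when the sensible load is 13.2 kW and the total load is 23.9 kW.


SHR = Q_sensible / Q_total
SHR = 13.2 / 23.9
SHR = 0.552

0.552


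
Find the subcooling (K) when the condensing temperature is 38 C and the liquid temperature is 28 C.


Subcooling = T_cond - T_liquid
Subcooling = 38 - 28
Subcooling = 10 K

10


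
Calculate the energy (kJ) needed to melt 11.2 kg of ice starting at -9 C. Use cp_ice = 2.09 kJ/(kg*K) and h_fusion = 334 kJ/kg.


Sensible heat = cp * dT = 2.09 * 9 = 18.81 kJ/kg
Total per kg = 18.81 + 334 = 352.81 kJ/kg
Q = m * total = 11.2 * 352.81
Q = 3951.5 kJ

3951.5


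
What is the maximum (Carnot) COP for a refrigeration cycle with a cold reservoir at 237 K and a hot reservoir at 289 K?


dT = 289 - 237 = 52 K
COP_carnot = T_cold / dT = 237 / 52
COP_carnot = 4.558

4.558


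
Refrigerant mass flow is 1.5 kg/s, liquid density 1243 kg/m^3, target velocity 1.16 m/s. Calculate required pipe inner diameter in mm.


A = m_dot / (rho * v) = 1.5 / (1243 * 1.16) = 0.001040308486 m^2
d = sqrt(4*A/pi) * 1000
d = 36.4 mm

36.4


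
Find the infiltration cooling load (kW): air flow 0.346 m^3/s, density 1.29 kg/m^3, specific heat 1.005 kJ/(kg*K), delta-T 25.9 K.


Q = V_dot * rho * cp * dT
Q = 0.346 * 1.29 * 1.005 * 25.9
Q = 11.618 kW

11.618


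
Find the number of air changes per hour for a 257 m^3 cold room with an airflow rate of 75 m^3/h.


ACH = flow / volume
ACH = 75 / 257
ACH = 0.292

0.292


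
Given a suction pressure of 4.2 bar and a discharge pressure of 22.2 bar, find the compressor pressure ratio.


PR = P_high / P_low
PR = 22.2 / 4.2
PR = 5.286

5.286


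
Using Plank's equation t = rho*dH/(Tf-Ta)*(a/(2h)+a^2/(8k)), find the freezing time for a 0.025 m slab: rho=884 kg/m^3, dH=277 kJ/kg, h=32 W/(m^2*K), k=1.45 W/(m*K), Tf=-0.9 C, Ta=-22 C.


dT = -0.9 - (-22) = 21.1 K
term1 = a/(2h) = 0.025/(2*32) = 0.000390625
term2 = a^2/(8k) = 0.025^2/(8*1.45) = 0.00005387931034
t = rho*dH*1000/dT * (term1 + term2)
t = 884*277*1000/21.1 * (0.000390625 + 0.00005387931034)
t = 5159 s

5159


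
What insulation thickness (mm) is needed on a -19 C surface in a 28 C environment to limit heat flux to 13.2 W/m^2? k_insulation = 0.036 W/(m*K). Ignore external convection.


dT = 28 - (-19) = 47 K
thickness = k * dT / q_max * 1000
thickness = 0.036 * 47 / 13.2 * 1000
thickness = 128.2 mm

128.2


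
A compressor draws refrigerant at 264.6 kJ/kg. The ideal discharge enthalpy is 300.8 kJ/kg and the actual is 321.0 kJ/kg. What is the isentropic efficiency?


dh_ideal = 300.8 - 264.6 = 36.2 kJ/kg
dh_actual = 321.0 - 264.6 = 56.4 kJ/kg
eta_s = dh_ideal / dh_actual = 36.2 / 56.4
eta_s = 0.6418

0.6418


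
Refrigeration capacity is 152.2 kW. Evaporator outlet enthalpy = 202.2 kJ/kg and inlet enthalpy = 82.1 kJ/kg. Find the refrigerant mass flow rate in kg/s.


dh = 202.2 - 82.1 = 120.1 kJ/kg
m_dot = Q / dh = 152.2 / 120.1 = 1.2673 kg/s

1.2673


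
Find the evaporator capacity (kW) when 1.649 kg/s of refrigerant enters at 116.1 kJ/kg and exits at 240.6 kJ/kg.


dh = 240.6 - 116.1 = 124.5 kJ/kg
Q_evap = m_dot * dh = 1.649 * 124.5
Q_evap = 205.3 kW

205.3


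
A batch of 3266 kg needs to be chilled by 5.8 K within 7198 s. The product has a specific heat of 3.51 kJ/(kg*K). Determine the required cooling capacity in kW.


Q = m * cp * dT / t
Q = 3266 * 3.51 * 5.8 / 7198
Q = 9.237 kW

9.237


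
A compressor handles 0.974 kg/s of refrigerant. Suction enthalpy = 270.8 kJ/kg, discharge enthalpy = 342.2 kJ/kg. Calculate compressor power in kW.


dh = 342.2 - 270.8 = 71.4 kJ/kg
W = m_dot * dh = 0.974 * 71.4 = 69.54 kW

69.54


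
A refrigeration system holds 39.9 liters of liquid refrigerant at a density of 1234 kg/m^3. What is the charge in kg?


Charge = V * rho / 1000
Charge = 39.9 * 1234 / 1000
Charge = 49.24 kg

49.24
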